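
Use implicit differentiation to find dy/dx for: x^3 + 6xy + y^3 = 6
Apply d/dx to both sides, remembering that y depends on x. Each occurrence of y therefore brings in a y' = dy/dx via the chain rule.

With F(x, y) equal to the left-hand side minus the right, differentiate F term by term:
  d/dx[x^3] = 3x^2
  d/dx[6xy] = 6x·y' + 6y
  d/dx[y^3] = 3y^2·y'
  d/dx[-6] = 0
Adding these up, d/dx[F] = 0 becomes
  (3x^2 + 6y) + (6x + 3y^2)·y' = 0,
so isolating y',
  dy/dx = -(3x^2 + 6y)/(6x + 3y^2) = (-x^2 - 2y)/(2x + y^2)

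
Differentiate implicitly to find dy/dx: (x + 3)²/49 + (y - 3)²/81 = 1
Take d/dx of both sides. Since y is implicitly a function of x, the chain rule attaches a y' = dy/dx factor whenever we differentiate through y.

Set F(x, y) = (left side) − (right side), so the curve is F = 0. Differentiating each term of F:
  d/dx[(x + 3)^2/49] = 2x/49 + 6/49
  d/dx[(y - 3)^2/81] = 2·y'(y - 3)/81
  d/dx[-1] = 0

Collecting, the y'-free part is the partial derivative in x and the y' coefficient is the partial derivative in y:
  ∂F/∂x = 2x/49 + 6/49
  ∂F/∂y = 2y/81 - 2/27

so d/dx[F(x, y(x))] = ∂F/∂x + (∂F/∂y)·y' = 0. Rearranging,
  dy/dx = -(∂F/∂x)/(∂F/∂y) = -(2x/49 + 6/49)/(2y/81 - 2/27)
        = -(2(x + 3)/49)/(2(y - 3)/81) = 81(-x - 3)/(49(y - 3))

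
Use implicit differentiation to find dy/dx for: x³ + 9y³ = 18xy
Differentiate the relation implicitly: treat y = y(x) and apply the chain rule, so every y-derivative picks up a y' = dy/dx factor.

With everything moved to the left-hand side, differentiate term by term:
  d/dx[x^3] = 3x^2
  d/dx[-18xy] = -18x·y' - 18y
  d/dx[9y^3] = 27y^2·y'

Separating the contributions that come from x directly and those that come through y:
  without y':      3x^2 - 18y
  multiplying y':  -18x + 27y^2

so (3x^2 - 18y) + (-18x + 27y^2)·y' = 0, and therefore
  dy/dx = -(3x^2 - 18y)/(-18x + 27y^2) = (x^2 - 6y)/(3(2x - 3y^2))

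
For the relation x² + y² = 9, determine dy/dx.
Apply d/dx to both sides, remembering that y depends on x. Each occurrence of y therefore brings in a y' = dy/dx via the chain rule.

With F(x, y) equal to the left-hand side minus the right, differentiate F term by term:
  d/dx[x^2] = 2x
  d/dx[y^2] = 2y·y'
  d/dx[-9] = 0
Adding these up, d/dx[F] = 0 becomes
  (2x) + (2y)·y' = 0,
so isolating y',
  dy/dx = -(2x)/(2y) = -x/y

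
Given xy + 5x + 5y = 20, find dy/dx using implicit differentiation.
Differentiate the relation implicitly: treat y = y(x) and apply the chain rule, so every y-derivative picks up a y' = dy/dx factor.

With everything moved to the left-hand side, differentiate term by term:
  d/dx[xy] = x·y' + y
  d/dx[5x] = 5
  d/dx[5y] = 5·y'
  d/dx[-20] = 0

Separating the contributions that come from x directly and those that come through y:
  without y':      y + 5
  multiplying y':  x + 5

so (y + 5) + (x + 5)·y' = 0, and therefore
  dy/dx = -(y + 5)/(x + 5) = (-y - 5)/(x + 5)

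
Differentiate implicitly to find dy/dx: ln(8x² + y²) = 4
Differentiate both sides with respect to x, treating y as y(x). By the chain rule, any term containing y contributes a factor of y' = dy/dx when we differentiate it.

Move every term to one side and write the relation as F(x, y) = 0. Term by term,
  d/dx[ln(8x^2 + y^2)] = (16x + 2y·y')/(8x^2 + y^2)
  d/dx[-4] = 0

The pieces without y' make up ∂F/∂x and the coefficient of y' is ∂F/∂y:
  ∂F/∂x = 16x/(8x^2 + y^2),
  ∂F/∂y = 2y/(8x^2 + y^2).

Since d/dx[F] = ∂F/∂x + (∂F/∂y)·y' = 0, solve for y':
  (∂F/∂y)·y' = -∂F/∂x
  dy/dx = -(∂F/∂x)/(∂F/∂y) = -(16x/(8x^2 + y^2))/(2y/(8x^2 + y^2)) = -8x/y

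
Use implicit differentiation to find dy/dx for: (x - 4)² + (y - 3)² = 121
Differentiate the relation implicitly: treat y = y(x) and apply the chain rule, so every y-derivative picks up a y' = dy/dx factor.

With everything moved to the left-hand side, differentiate term by term:
  d/dx[(x - 4)^2] = 2x - 8
  d/dx[(y - 3)^2] = 2·y'(y - 3)
  d/dx[-121] = 0

Separating the contributions that come from x directly and those that come through y:
  without y':      2x - 8
  multiplying y':  2y - 6

so (2x - 8) + (2y - 6)·y' = 0, and therefore
  dy/dx = -(2x - 8)/(2y - 6) = (4 - x)/(y - 3)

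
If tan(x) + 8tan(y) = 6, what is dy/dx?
Differentiate both sides with respect to x, treating y as y(x). By the chain rule, any term containing y contributes a factor of y' = dy/dx when we differentiate it.

Move every term to one side and write the relation as F(x, y) = 0. Term by term,
  d/dx[tan(x)] = tan(x)^2 + 1
  d/dx[8tan(y)] = 8·y'(tan(y)^2 + 1)
  d/dx[-6] = 0

The pieces without y' make up ∂F/∂x and the coefficient of y' is ∂F/∂y:
  ∂F/∂x = tan(x)^2 + 1,
  ∂F/∂y = 8tan(y)^2 + 8.

Since d/dx[F] = ∂F/∂x + (∂F/∂y)·y' = 0, solve for y':
  (∂F/∂y)·y' = -∂F/∂x
  dy/dx = -(∂F/∂x)/(∂F/∂y) = -(tan(x)^2 + 1)/(8tan(y)^2 + 8) = -cos(y)^2/(8cos(x)^2)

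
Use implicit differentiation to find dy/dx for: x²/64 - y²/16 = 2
Differentiate both sides with respect to x, treating y as y(x). By the chain rule, any term containing y contributes a factor of y' = dy/dx when we differentiate it.

Move every term to one side and write the relation as F(x, y) = 0. Term by term,
  d/dx[x^2/64] = x/32
  d/dx[-y^2/16] = -y·y'/8
  d/dx[-2] = 0

The pieces without y' make up ∂F/∂x and the coefficient of y' is ∂F/∂y:
  ∂F/∂x = x/32,
  ∂F/∂y = -y/8.

Since d/dx[F] = ∂F/∂x + (∂F/∂y)·y' = 0, solve for y':
  (∂F/∂y)·y' = -∂F/∂x
  dy/dx = -(∂F/∂x)/(∂F/∂y) = -(x/32)/(-y/8) = x/(4y)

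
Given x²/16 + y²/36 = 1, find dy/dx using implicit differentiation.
Take d/dx of both sides. Since y is implicitly a function of x, the chain rule attaches a y' = dy/dx factor whenever we differentiate through y.

Set F(x, y) = (left side) − (right side), so the curve is F = 0. Differentiating each term of F:
  d/dx[x^2/16] = x/8
  d/dx[y^2/36] = y·y'/18
  d/dx[-1] = 0

Collecting, the y'-free part is the partial derivative in x and the y' coefficient is the partial derivative in y:
  ∂F/∂x = x/8
  ∂F/∂y = y/18

so d/dx[F(x, y(x))] = ∂F/∂x + (∂F/∂y)·y' = 0. Rearranging,
  dy/dx = -(∂F/∂x)/(∂F/∂y) = -(x/8)/(y/18) = -9x/(4y)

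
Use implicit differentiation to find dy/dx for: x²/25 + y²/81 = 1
Take d/dx of both sides. Since y is implicitly a function of x, the chain rule attaches a y' = dy/dx factor whenever we differentiate through y.

Set F(x, y) = (left side) − (right side), so the curve is F = 0. Differentiating each term of F:
  d/dx[x^2/25] = 2x/25
  d/dx[y^2/81] = 2y·y'/81
  d/dx[-1] = 0

Collecting, the y'-free part is the partial derivative in x and the y' coefficient is the partial derivative in y:
  ∂F/∂x = 2x/25
  ∂F/∂y = 2y/81

so d/dx[F(x, y(x))] = ∂F/∂x + (∂F/∂y)·y' = 0. Rearranging,
  dy/dx = -(∂F/∂x)/(∂F/∂y) = -(2x/25)/(2y/81) = -81x/(25y)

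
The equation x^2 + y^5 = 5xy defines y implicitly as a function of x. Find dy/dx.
Apply d/dx to both sides, remembering that y depends on x. Each occurrence of y therefore brings in a y' = dy/dx via the chain rule.

With F(x, y) equal to the left-hand side minus the right, differentiate F term by term:
  d/dx[x^2] = 2x
  d/dx[-5xy] = -5x·y' - 5y
  d/dx[y^5] = 5y^4·y'
Adding these up, d/dx[F] = 0 becomes
  (2x - 5y) + (-5x + 5y^4)·y' = 0,
so isolating y',
  dy/dx = -(2x - 5y)/(-5x + 5y^4) = (2x/5 - y)/(x - y^4)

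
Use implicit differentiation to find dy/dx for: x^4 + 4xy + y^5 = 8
Apply d/dx to both sides, remembering that y depends on x. Each occurrence of y therefore brings in a y' = dy/dx via the chain rule.

With F(x, y) equal to the left-hand side minus the right, differentiate F term by term:
  d/dx[x^4] = 4x^3
  d/dx[4xy] = 4x·y' + 4y
  d/dx[y^5] = 5y^4·y'
  d/dx[-8] = 0
Adding these up, d/dx[F] = 0 becomes
  (4x^3 + 4y) + (4x + 5y^4)·y' = 0,
so isolating y',
  dy/dx = -(4x^3 + 4y)/(4x + 5y^4) = 4(-x^3 - y)/(4x + 5y^4)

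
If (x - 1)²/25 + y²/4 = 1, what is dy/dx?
Differentiate both sides with respect to x, treating y as y(x). By the chain rule, any term containing y contributes a factor of y' = dy/dx when we differentiate it.

Move every term to one side and write the relation as F(x, y) = 0. Term by term,
  d/dx[y^2/4] = y·y'/2
  d/dx[(x - 1)^2/25] = 2x/25 - 2/25
  d/dx[-1] = 0

The pieces without y' make up ∂F/∂x and the coefficient of y' is ∂F/∂y:
  ∂F/∂x = 2x/25 - 2/25,
  ∂F/∂y = y/2.

Since d/dx[F] = ∂F/∂x + (∂F/∂y)·y' = 0, solve for y':
  (∂F/∂y)·y' = -∂F/∂x
  dy/dx = -(∂F/∂x)/(∂F/∂y) = -(2x/25 - 2/25)/(y/2)
        = -(2(x - 1)/25)/(y/2) = 4(1 - x)/(25y)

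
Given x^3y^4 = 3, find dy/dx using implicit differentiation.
Differentiate the relation implicitly: treat y = y(x) and apply the chain rule, so every y-derivative picks up a y' = dy/dx factor.

With everything moved to the left-hand side, differentiate term by term:
  d/dx[x^3y^4] = 4x^3y^3·y' + 3x^2y^4
  d/dx[-3] = 0

Separating the contributions that come from x directly and those that come through y:
  without y':      3x^2y^4
  multiplying y':  4x^3y^3

so (3x^2y^4) + (4x^3y^3)·y' = 0, and therefore
  dy/dx = -(3x^2y^4)/(4x^3y^3) = -3y/(4x)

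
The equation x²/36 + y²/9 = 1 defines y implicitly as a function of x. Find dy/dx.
Take d/dx of both sides. Since y is implicitly a function of x, the chain rule attaches a y' = dy/dx factor whenever we differentiate through y.

Set F(x, y) = (left side) − (right side), so the curve is F = 0. Differentiating each term of F:
  d/dx[x^2/36] = x/18
  d/dx[y^2/9] = 2y·y'/9
  d/dx[-1] = 0

Collecting, the y'-free part is the partial derivative in x and the y' coefficient is the partial derivative in y:
  ∂F/∂x = x/18
  ∂F/∂y = 2y/9

so d/dx[F(x, y(x))] = ∂F/∂x + (∂F/∂y)·y' = 0. Rearranging,
  dy/dx = -(∂F/∂x)/(∂F/∂y) = -(x/18)/(2y/9) = -x/(4y)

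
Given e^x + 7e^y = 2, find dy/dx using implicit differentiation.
Take d/dx of both sides. Since y is implicitly a function of x, the chain rule attaches a y' = dy/dx factor whenever we differentiate through y.

Set F(x, y) = (left side) − (right side), so the curve is F = 0. Differentiating each term of F:
  d/dx[e^(x)] = e^(x)
  d/dx[7e^(y)] = 7·y'·e^(y)
  d/dx[-2] = 0

Collecting, the y'-free part is the partial derivative in x and the y' coefficient is the partial derivative in y:
  ∂F/∂x = e^(x)
  ∂F/∂y = 7e^(y)

so d/dx[F(x, y(x))] = ∂F/∂x + (∂F/∂y)·y' = 0. Rearranging,
  dy/dx = -(∂F/∂x)/(∂F/∂y) = -(e^(x))/(7e^(y)) = -e^(x - y)/7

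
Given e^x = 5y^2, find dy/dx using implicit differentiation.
Take d/dx of both sides. Since y is implicitly a function of x, the chain rule attaches a y' = dy/dx factor whenever we differentiate through y.

Set F(x, y) = (left side) − (right side), so the curve is F = 0. Differentiating each term of F:
  d/dx[-5y^2] = -10y·y'
  d/dx[e^(x)] = e^(x)

Collecting, the y'-free part is the partial derivative in x and the y' coefficient is the partial derivative in y:
  ∂F/∂x = e^(x)
  ∂F/∂y = -10y

so d/dx[F(x, y(x))] = ∂F/∂x + (∂F/∂y)·y' = 0. Rearranging,
  dy/dx = -(∂F/∂x)/(∂F/∂y) = -(e^(x))/(-10y) = e^(x)/(10y)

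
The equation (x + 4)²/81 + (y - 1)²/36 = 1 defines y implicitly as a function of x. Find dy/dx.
Apply d/dx to both sides, remembering that y depends on x. Each occurrence of y therefore brings in a y' = dy/dx via the chain rule.

With F(x, y) equal to the left-hand side minus the right, differentiate F term by term:
  d/dx[(x + 4)^2/81] = 2x/81 + 8/81
  d/dx[(y - 1)^2/36] = y'(y - 1)/18
  d/dx[-1] = 0
Adding these up, d/dx[F] = 0 becomes
  (2x/81 + 8/81) + (y/18 - 1/18)·y' = 0,
so isolating y',
  dy/dx = -(2x/81 + 8/81)/(y/18 - 1/18)
        = -(2(x + 4)/81)/((y - 1)/18) = 4(-x - 4)/(9(y - 1))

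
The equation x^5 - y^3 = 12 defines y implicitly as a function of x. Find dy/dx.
Apply d/dx to both sides, remembering that y depends on x. Each occurrence of y therefore brings in a y' = dy/dx via the chain rule.

With F(x, y) equal to the left-hand side minus the right, differentiate F term by term:
  d/dx[x^5] = 5x^4
  d/dx[-y^3] = -3y^2·y'
  d/dx[-12] = 0
Adding these up, d/dx[F] = 0 becomes
  (5x^4) + (-3y^2)·y' = 0,
so isolating y',
  dy/dx = -(5x^4)/(-3y^2) = 5x^4/(3y^2)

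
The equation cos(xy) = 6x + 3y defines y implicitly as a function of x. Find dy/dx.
Take d/dx of both sides. Since y is implicitly a function of x, the chain rule attaches a y' = dy/dx factor whenever we differentiate through y.

Set F(x, y) = (left side) − (right side), so the curve is F = 0. Differentiating each term of F:
  d/dx[-6x] = -6
  d/dx[-3y] = -3·y'
  d/dx[cos(xy)] = -(x·y' + y)·sin(xy)

Collecting, the y'-free part is the partial derivative in x and the y' coefficient is the partial derivative in y:
  ∂F/∂x = -y·sin(xy) - 6
  ∂F/∂y = -x·sin(xy) - 3

so d/dx[F(x, y(x))] = ∂F/∂x + (∂F/∂y)·y' = 0. Rearranging,
  dy/dx = -(∂F/∂x)/(∂F/∂y) = -(-y·sin(xy) - 6)/(-x·sin(xy) - 3) = -(y·sin(xy) + 6)/(x·sin(xy) + 3)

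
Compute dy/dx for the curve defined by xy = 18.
Differentiate the relation implicitly: treat y = y(x) and apply the chain rule, so every y-derivative picks up a y' = dy/dx factor.

With everything moved to the left-hand side, differentiate term by term:
  d/dx[xy] = x·y' + y
  d/dx[-18] = 0

Separating the contributions that come from x directly and those that come through y:
  without y':      y
  multiplying y':  x

so (y) + (x)·y' = 0, and therefore
  dy/dx = -(y)/(x) = -y/x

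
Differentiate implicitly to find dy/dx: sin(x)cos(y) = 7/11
Apply d/dx to both sides, remembering that y depends on x. Each occurrence of y therefore brings in a y' = dy/dx via the chain rule.

With F(x, y) equal to the left-hand side minus the right, differentiate F term by term:
  d/dx[sin(x)·cos(y)] = -y'·sin(x)·sin(y) + cos(x)·cos(y)
  d/dx[-7/11] = 0
Adding these up, d/dx[F] = 0 becomes
  (cos(x)·cos(y)) + (-sin(x)·sin(y))·y' = 0,
so isolating y',
  dy/dx = -(cos(x)·cos(y))/(-sin(x)·sin(y)) = 1/(tan(x)·tan(y))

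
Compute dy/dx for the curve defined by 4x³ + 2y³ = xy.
Take d/dx of both sides. Since y is implicitly a function of x, the chain rule attaches a y' = dy/dx factor whenever we differentiate through y.

Set F(x, y) = (left side) − (right side), so the curve is F = 0. Differentiating each term of F:
  d/dx[4x^3] = 12x^2
  d/dx[-xy] = -x·y' - y
  d/dx[2y^3] = 6y^2·y'

Collecting, the y'-free part is the partial derivative in x and the y' coefficient is the partial derivative in y:
  ∂F/∂x = 12x^2 - y
  ∂F/∂y = -x + 6y^2

so d/dx[F(x, y(x))] = ∂F/∂x + (∂F/∂y)·y' = 0. Rearranging,
  dy/dx = -(∂F/∂x)/(∂F/∂y) = -(12x^2 - y)/(-x + 6y^2) = (12x^2 - y)/(x - 6y^2)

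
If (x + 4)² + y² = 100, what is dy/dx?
Differentiate both sides with respect to x, treating y as y(x). By the chain rule, any term containing y contributes a factor of y' = dy/dx when we differentiate it.

Move every term to one side and write the relation as F(x, y) = 0. Term by term,
  d/dx[y^2] = 2y·y'
  d/dx[(x + 4)^2] = 2x + 8
  d/dx[-100] = 0

The pieces without y' make up ∂F/∂x and the coefficient of y' is ∂F/∂y:
  ∂F/∂x = 2x + 8,
  ∂F/∂y = 2y.

Since d/dx[F] = ∂F/∂x + (∂F/∂y)·y' = 0, solve for y':
  (∂F/∂y)·y' = -∂F/∂x
  dy/dx = -(∂F/∂x)/(∂F/∂y) = -(2x + 8)/(2y) = (-x - 4)/y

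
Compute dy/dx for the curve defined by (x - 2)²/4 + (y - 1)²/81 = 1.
Differentiate both sides with respect to x, treating y as y(x). By the chain rule, any term containing y contributes a factor of y' = dy/dx when we differentiate it.

Move every term to one side and write the relation as F(x, y) = 0. Term by term,
  d/dx[(x - 2)^2/4] = x/2 - 1
  d/dx[(y - 1)^2/81] = 2·y'(y - 1)/81
  d/dx[-1] = 0

The pieces without y' make up ∂F/∂x and the coefficient of y' is ∂F/∂y:
  ∂F/∂x = x/2 - 1,
  ∂F/∂y = 2y/81 - 2/81.

Since d/dx[F] = ∂F/∂x + (∂F/∂y)·y' = 0, solve for y':
  (∂F/∂y)·y' = -∂F/∂x
  dy/dx = -(∂F/∂x)/(∂F/∂y) = -(x/2 - 1)/(2y/81 - 2/81)
        = -((x - 2)/2)/(2(y - 1)/81) = 81(2 - x)/(4(y - 1))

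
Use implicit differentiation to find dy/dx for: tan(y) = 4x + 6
Apply d/dx to both sides, remembering that y depends on x. Each occurrence of y therefore brings in a y' = dy/dx via the chain rule.

With F(x, y) equal to the left-hand side minus the right, differentiate F term by term:
  d/dx[-4x] = -4
  d/dx[tan(y)] = y'(tan(y)^2 + 1)
  d/dx[-6] = 0
Adding these up, d/dx[F] = 0 becomes
  (-4) + (tan(y)^2 + 1)·y' = 0,
so isolating y',
  dy/dx = -(-4)/(tan(y)^2 + 1) = 4cos(y)^2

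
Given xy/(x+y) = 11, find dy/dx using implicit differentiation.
Apply d/dx to both sides, remembering that y depends on x. Each occurrence of y therefore brings in a y' = dy/dx via the chain rule.

With F(x, y) equal to the left-hand side minus the right, differentiate F term by term:
  d/dx[xy/(x + y)] = xy(-y' - 1)/(x + y)^2 + x·y'/(x + y) + y/(x + y)
  d/dx[-11] = 0
Adding these up, d/dx[F] = 0 becomes
  (-xy/(x + y)^2 + y/(x + y)) + (-xy/(x + y)^2 + x/(x + y))·y' = 0,
so isolating y',
  dy/dx = -(-xy/(x + y)^2 + y/(x + y))/(-xy/(x + y)^2 + x/(x + y))
        = -(y^2/(x + y)^2)/(x^2/(x + y)^2) = -y^2/x^2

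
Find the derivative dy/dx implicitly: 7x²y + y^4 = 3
Take d/dx of both sides. Since y is implicitly a function of x, the chain rule attaches a y' = dy/dx factor whenever we differentiate through y.

Set F(x, y) = (left side) − (right side), so the curve is F = 0. Differentiating each term of F:
  d/dx[7x^2y] = 7x^2·y' + 14xy
  d/dx[y^4] = 4y^3·y'
  d/dx[-3] = 0

Collecting, the y'-free part is the partial derivative in x and the y' coefficient is the partial derivative in y:
  ∂F/∂x = 14xy
  ∂F/∂y = 7x^2 + 4y^3

so d/dx[F(x, y(x))] = ∂F/∂x + (∂F/∂y)·y' = 0. Rearranging,
  dy/dx = -(∂F/∂x)/(∂F/∂y) = -(14xy)/(7x^2 + 4y^3) = -14xy/(7x^2 + 4y^3)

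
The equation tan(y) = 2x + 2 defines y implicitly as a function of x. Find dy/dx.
Apply d/dx to both sides, remembering that y depends on x. Each occurrence of y therefore brings in a y' = dy/dx via the chain rule.

With F(x, y) equal to the left-hand side minus the right, differentiate F term by term:
  d/dx[-2x] = -2
  d/dx[tan(y)] = y'(tan(y)^2 + 1)
  d/dx[-2] = 0
Adding these up, d/dx[F] = 0 becomes
  (-2) + (tan(y)^2 + 1)·y' = 0,
so isolating y',
  dy/dx = -(-2)/(tan(y)^2 + 1) = 2cos(y)^2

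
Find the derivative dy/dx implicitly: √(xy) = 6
Differentiate the relation implicitly: treat y = y(x) and apply the chain rule, so every y-derivative picks up a y' = dy/dx factor.

With everything moved to the left-hand side, differentiate term by term:
  d/dx[√(xy)] = √(xy)(x·y'/2 + y/2)/(xy)
  d/dx[-6] = 0

Separating the contributions that come from x directly and those that come through y:
  without y':      √(xy)/(2x)
  multiplying y':  √(xy)/(2y)

so (√(xy)/(2x)) + (√(xy)/(2y))·y' = 0, and therefore
  dy/dx = -(√(xy)/(2x))/(√(xy)/(2y)) = -y/x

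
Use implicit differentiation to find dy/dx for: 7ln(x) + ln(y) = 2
Apply d/dx to both sides, remembering that y depends on x. Each occurrence of y therefore brings in a y' = dy/dx via the chain rule.

With F(x, y) equal to the left-hand side minus the right, differentiate F term by term:
  d/dx[7ln(x)] = 7/x
  d/dx[ln(y)] = y'/y
  d/dx[-2] = 0
Adding these up, d/dx[F] = 0 becomes
  (7/x) + (1/y)·y' = 0,
so isolating y',
  dy/dx = -(7/x)/(1/y) = -7y/x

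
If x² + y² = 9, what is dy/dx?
Apply d/dx to both sides, remembering that y depends on x. Each occurrence of y therefore brings in a y' = dy/dx via the chain rule.

With F(x, y) equal to the left-hand side minus the right, differentiate F term by term:
  d/dx[x^2] = 2x
  d/dx[y^2] = 2y·y'
  d/dx[-9] = 0
Adding these up, d/dx[F] = 0 becomes
  (2x) + (2y)·y' = 0,
so isolating y',
  dy/dx = -(2x)/(2y) = -x/y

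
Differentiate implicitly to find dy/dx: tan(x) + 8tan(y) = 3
Take d/dx of both sides. Since y is implicitly a function of x, the chain rule attaches a y' = dy/dx factor whenever we differentiate through y.

Set F(x, y) = (left side) − (right side), so the curve is F = 0. Differentiating each term of F:
  d/dx[tan(x)] = tan(x)^2 + 1
  d/dx[8tan(y)] = 8·y'(tan(y)^2 + 1)
  d/dx[-3] = 0

Collecting, the y'-free part is the partial derivative in x and the y' coefficient is the partial derivative in y:
  ∂F/∂x = tan(x)^2 + 1
  ∂F/∂y = 8tan(y)^2 + 8

so d/dx[F(x, y(x))] = ∂F/∂x + (∂F/∂y)·y' = 0. Rearranging,
  dy/dx = -(∂F/∂x)/(∂F/∂y) = -(tan(x)^2 + 1)/(8tan(y)^2 + 8) = -cos(y)^2/(8cos(x)^2)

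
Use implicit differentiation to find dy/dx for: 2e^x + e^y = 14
Differentiate the relation implicitly: treat y = y(x) and apply the chain rule, so every y-derivative picks up a y' = dy/dx factor.

With everything moved to the left-hand side, differentiate term by term:
  d/dx[2e^(x)] = 2e^(x)
  d/dx[e^(y)] = y'·e^(y)
  d/dx[-14] = 0

Separating the contributions that come from x directly and those that come through y:
  without y':      2e^(x)
  multiplying y':  e^(y)

so (2e^(x)) + (e^(y))·y' = 0, and therefore
  dy/dx = -(2e^(x))/(e^(y)) = -2e^(x - y)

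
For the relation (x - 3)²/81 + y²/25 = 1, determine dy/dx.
Differentiate the relation implicitly: treat y = y(x) and apply the chain rule, so every y-derivative picks up a y' = dy/dx factor.

With everything moved to the left-hand side, differentiate term by term:
  d/dx[y^2/25] = 2y·y'/25
  d/dx[(x - 3)^2/81] = 2x/81 - 2/27
  d/dx[-1] = 0

Separating the contributions that come from x directly and those that come through y:
  without y':      2x/81 - 2/27
  multiplying y':  2y/25

so (2x/81 - 2/27) + (2y/25)·y' = 0, and therefore
  dy/dx = -(2x/81 - 2/27)/(2y/25)
        = -(2(x - 3)/81)/(2y/25) = 25(3 - x)/(81y)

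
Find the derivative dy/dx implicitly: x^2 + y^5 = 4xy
Apply d/dx to both sides, remembering that y depends on x. Each occurrence of y therefore brings in a y' = dy/dx via the chain rule.

With F(x, y) equal to the left-hand side minus the right, differentiate F term by term:
  d/dx[x^2] = 2x
  d/dx[-4xy] = -4x·y' - 4y
  d/dx[y^5] = 5y^4·y'
Adding these up, d/dx[F] = 0 becomes
  (2x - 4y) + (-4x + 5y^4)·y' = 0,
so isolating y',
  dy/dx = -(2x - 4y)/(-4x + 5y^4) = 2(x - 2y)/(4x - 5y^4)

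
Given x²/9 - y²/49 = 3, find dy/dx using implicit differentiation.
Apply d/dx to both sides, remembering that y depends on x. Each occurrence of y therefore brings in a y' = dy/dx via the chain rule.

With F(x, y) equal to the left-hand side minus the right, differentiate F term by term:
  d/dx[x^2/9] = 2x/9
  d/dx[-y^2/49] = -2y·y'/49
  d/dx[-3] = 0
Adding these up, d/dx[F] = 0 becomes
  (2x/9) + (-2y/49)·y' = 0,
so isolating y',
  dy/dx = -(2x/9)/(-2y/49) = 49x/(9y)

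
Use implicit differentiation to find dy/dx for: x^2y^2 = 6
Apply d/dx to both sides, remembering that y depends on x. Each occurrence of y therefore brings in a y' = dy/dx via the chain rule.

With F(x, y) equal to the left-hand side minus the right, differentiate F term by term:
  d/dx[x^2y^2] = 2x^2y·y' + 2xy^2
  d/dx[-6] = 0
Adding these up, d/dx[F] = 0 becomes
  (2xy^2) + (2x^2y)·y' = 0,
so isolating y',
  dy/dx = -(2xy^2)/(2x^2y) = -y/x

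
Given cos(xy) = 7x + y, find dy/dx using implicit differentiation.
Differentiate the relation implicitly: treat y = y(x) and apply the chain rule, so every y-derivative picks up a y' = dy/dx factor.

With everything moved to the left-hand side, differentiate term by term:
  d/dx[-7x] = -7
  d/dx[-y] = -y'
  d/dx[cos(xy)] = -(x·y' + y)·sin(xy)

Separating the contributions that come from x directly and those that come through y:
  without y':      -y·sin(xy) - 7
  multiplying y':  -x·sin(xy) - 1

so (-y·sin(xy) - 7) + (-x·sin(xy) - 1)·y' = 0, and therefore
  dy/dx = -(-y·sin(xy) - 7)/(-x·sin(xy) - 1) = -(y·sin(xy) + 7)/(x·sin(xy) + 1)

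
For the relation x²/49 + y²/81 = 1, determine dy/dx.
Apply d/dx to both sides, remembering that y depends on x. Each occurrence of y therefore brings in a y' = dy/dx via the chain rule.

With F(x, y) equal to the left-hand side minus the right, differentiate F term by term:
  d/dx[x^2/49] = 2x/49
  d/dx[y^2/81] = 2y·y'/81
  d/dx[-1] = 0
Adding these up, d/dx[F] = 0 becomes
  (2x/49) + (2y/81)·y' = 0,
so isolating y',
  dy/dx = -(2x/49)/(2y/81) = -81x/(49y)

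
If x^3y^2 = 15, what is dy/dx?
Apply d/dx to both sides, remembering that y depends on x. Each occurrence of y therefore brings in a y' = dy/dx via the chain rule.

With F(x, y) equal to the left-hand side minus the right, differentiate F term by term:
  d/dx[x^3y^2] = 2x^3y·y' + 3x^2y^2
  d/dx[-15] = 0
Adding these up, d/dx[F] = 0 becomes
  (3x^2y^2) + (2x^3y)·y' = 0,
so isolating y',
  dy/dx = -(3x^2y^2)/(2x^3y) = -3y/(2x)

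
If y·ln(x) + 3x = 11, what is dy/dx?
Differentiate both sides with respect to x, treating y as y(x). By the chain rule, any term containing y contributes a factor of y' = dy/dx when we differentiate it.

Move every term to one side and write the relation as F(x, y) = 0. Term by term,
  d/dx[3x] = 3
  d/dx[y·ln(x)] = y'·ln(x) + y/x
  d/dx[-11] = 0

The pieces without y' make up ∂F/∂x and the coefficient of y' is ∂F/∂y:
  ∂F/∂x = 3 + y/x,
  ∂F/∂y = ln(x).

Since d/dx[F] = ∂F/∂x + (∂F/∂y)·y' = 0, solve for y':
  (∂F/∂y)·y' = -∂F/∂x
  dy/dx = -(∂F/∂x)/(∂F/∂y) = -(3 + y/x)/(ln(x))
        = -((3x + y)/x)/(ln(x)) = (-3x - y)/(x·ln(x))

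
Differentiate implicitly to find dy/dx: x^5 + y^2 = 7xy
Differentiate the relation implicitly: treat y = y(x) and apply the chain rule, so every y-derivative picks up a y' = dy/dx factor.

With everything moved to the left-hand side, differentiate term by term:
  d/dx[x^5] = 5x^4
  d/dx[-7xy] = -7x·y' - 7y
  d/dx[y^2] = 2y·y'

Separating the contributions that come from x directly and those that come through y:
  without y':      5x^4 - 7y
  multiplying y':  -7x + 2y

so (5x^4 - 7y) + (-7x + 2y)·y' = 0, and therefore
  dy/dx = -(5x^4 - 7y)/(-7x + 2y) = (5x^4 - 7y)/(7x - 2y)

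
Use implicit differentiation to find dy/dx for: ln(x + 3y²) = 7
Apply d/dx to both sides, remembering that y depends on x. Each occurrence of y therefore brings in a y' = dy/dx via the chain rule.

With F(x, y) equal to the left-hand side minus the right, differentiate F term by term:
  d/dx[ln(x + 3y^2)] = (6y·y' + 1)/(x + 3y^2)
  d/dx[-7] = 0
Adding these up, d/dx[F] = 0 becomes
  (1/(x + 3y^2)) + (6y/(x + 3y^2))·y' = 0,
so isolating y',
  dy/dx = -(1/(x + 3y^2))/(6y/(x + 3y^2)) = -1/(6y)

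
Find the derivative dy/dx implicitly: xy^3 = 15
Differentiate both sides with respect to x, treating y as y(x). By the chain rule, any term containing y contributes a factor of y' = dy/dx when we differentiate it.

Move every term to one side and write the relation as F(x, y) = 0. Term by term,
  d/dx[xy^3] = 3xy^2·y' + y^3
  d/dx[-15] = 0

The pieces without y' make up ∂F/∂x and the coefficient of y' is ∂F/∂y:
  ∂F/∂x = y^3,
  ∂F/∂y = 3xy^2.

Since d/dx[F] = ∂F/∂x + (∂F/∂y)·y' = 0, solve for y':
  (∂F/∂y)·y' = -∂F/∂x
  dy/dx = -(∂F/∂x)/(∂F/∂y) = -(y^3)/(3xy^2) = -y/(3x)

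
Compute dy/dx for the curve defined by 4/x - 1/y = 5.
Differentiate both sides with respect to x, treating y as y(x). By the chain rule, any term containing y contributes a factor of y' = dy/dx when we differentiate it.

Move every term to one side and write the relation as F(x, y) = 0. Term by term,
  d/dx[-1/y] = y'/y^2
  d/dx[4/x] = -4/x^2
  d/dx[-5] = 0

The pieces without y' make up ∂F/∂x and the coefficient of y' is ∂F/∂y:
  ∂F/∂x = -4/x^2,
  ∂F/∂y = y^(-2).

Since d/dx[F] = ∂F/∂x + (∂F/∂y)·y' = 0, solve for y':
  (∂F/∂y)·y' = -∂F/∂x
  dy/dx = -(∂F/∂x)/(∂F/∂y) = -(-4/x^2)/(y^(-2)) = 4y^2/x^2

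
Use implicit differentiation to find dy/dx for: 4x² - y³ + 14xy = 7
Differentiate both sides with respect to x, treating y as y(x). By the chain rule, any term containing y contributes a factor of y' = dy/dx when we differentiate it.

Move every term to one side and write the relation as F(x, y) = 0. Term by term,
  d/dx[4x^2] = 8x
  d/dx[14xy] = 14x·y' + 14y
  d/dx[-y^3] = -3y^2·y'
  d/dx[-7] = 0

The pieces without y' make up ∂F/∂x and the coefficient of y' is ∂F/∂y:
  ∂F/∂x = 8x + 14y,
  ∂F/∂y = 14x - 3y^2.

Since d/dx[F] = ∂F/∂x + (∂F/∂y)·y' = 0, solve for y':
  (∂F/∂y)·y' = -∂F/∂x
  dy/dx = -(∂F/∂x)/(∂F/∂y) = -(8x + 14y)/(14x - 3y^2) = 2(-4x - 7y)/(14x - 3y^2)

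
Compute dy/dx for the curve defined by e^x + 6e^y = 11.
Apply d/dx to both sides, remembering that y depends on x. Each occurrence of y therefore brings in a y' = dy/dx via the chain rule.

With F(x, y) equal to the left-hand side minus the right, differentiate F term by term:
  d/dx[e^(x)] = e^(x)
  d/dx[6e^(y)] = 6·y'·e^(y)
  d/dx[-11] = 0
Adding these up, d/dx[F] = 0 becomes
  (e^(x)) + (6e^(y))·y' = 0,
so isolating y',
  dy/dx = -(e^(x))/(6e^(y)) = -e^(x - y)/6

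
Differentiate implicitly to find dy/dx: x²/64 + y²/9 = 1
Apply d/dx to both sides, remembering that y depends on x. Each occurrence of y therefore brings in a y' = dy/dx via the chain rule.

With F(x, y) equal to the left-hand side minus the right, differentiate F term by term:
  d/dx[x^2/64] = x/32
  d/dx[y^2/9] = 2y·y'/9
  d/dx[-1] = 0
Adding these up, d/dx[F] = 0 becomes
  (x/32) + (2y/9)·y' = 0,
so isolating y',
  dy/dx = -(x/32)/(2y/9) = -9x/(64y)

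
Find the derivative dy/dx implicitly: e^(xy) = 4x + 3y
Apply d/dx to both sides, remembering that y depends on x. Each occurrence of y therefore brings in a y' = dy/dx via the chain rule.

With F(x, y) equal to the left-hand side minus the right, differentiate F term by term:
  d/dx[-4x] = -4
  d/dx[-3y] = -3·y'
  d/dx[e^(xy)] = (x·y' + y)·e^(xy)
Adding these up, d/dx[F] = 0 becomes
  (y·e^(xy) - 4) + (x·e^(xy) - 3)·y' = 0,
so isolating y',
  dy/dx = -(y·e^(xy) - 4)/(x·e^(xy) - 3) = (-y·e^(xy) + 4)/(x·e^(xy) - 3)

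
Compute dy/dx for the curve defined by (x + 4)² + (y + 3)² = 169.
Apply d/dx to both sides, remembering that y depends on x. Each occurrence of y therefore brings in a y' = dy/dx via the chain rule.

With F(x, y) equal to the left-hand side minus the right, differentiate F term by term:
  d/dx[(x + 4)^2] = 2x + 8
  d/dx[(y + 3)^2] = 2·y'(y + 3)
  d/dx[-169] = 0
Adding these up, d/dx[F] = 0 becomes
  (2x + 8) + (2y + 6)·y' = 0,
so isolating y',
  dy/dx = -(2x + 8)/(2y + 6) = (-x - 4)/(y + 3)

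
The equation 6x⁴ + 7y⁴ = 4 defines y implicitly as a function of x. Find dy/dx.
Apply d/dx to both sides, remembering that y depends on x. Each occurrence of y therefore brings in a y' = dy/dx via the chain rule.

With F(x, y) equal to the left-hand side minus the right, differentiate F term by term:
  d/dx[6x^4] = 24x^3
  d/dx[7y^4] = 28y^3·y'
  d/dx[-4] = 0
Adding these up, d/dx[F] = 0 becomes
  (24x^3) + (28y^3)·y' = 0,
so isolating y',
  dy/dx = -(24x^3)/(28y^3) = -6x^3/(7y^3)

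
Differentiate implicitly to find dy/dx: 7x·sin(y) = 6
Differentiate the relation implicitly: treat y = y(x) and apply the chain rule, so every y-derivative picks up a y' = dy/dx factor.

With everything moved to the left-hand side, differentiate term by term:
  d/dx[7x·sin(y)] = 7x·y'·cos(y) + 7sin(y)
  d/dx[-6] = 0

Separating the contributions that come from x directly and those that come through y:
  without y':      7sin(y)
  multiplying y':  7x·cos(y)

so (7sin(y)) + (7x·cos(y))·y' = 0, and therefore
  dy/dx = -(7sin(y))/(7x·cos(y)) = -tan(y)/x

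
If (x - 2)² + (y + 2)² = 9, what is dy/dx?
Differentiate the relation implicitly: treat y = y(x) and apply the chain rule, so every y-derivative picks up a y' = dy/dx factor.

With everything moved to the left-hand side, differentiate term by term:
  d/dx[(x - 2)^2] = 2x - 4
  d/dx[(y + 2)^2] = 2·y'(y + 2)
  d/dx[-9] = 0

Separating the contributions that come from x directly and those that come through y:
  without y':      2x - 4
  multiplying y':  2y + 4

so (2x - 4) + (2y + 4)·y' = 0, and therefore
  dy/dx = -(2x - 4)/(2y + 4) = (2 - x)/(y + 2)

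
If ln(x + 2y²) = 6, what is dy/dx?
Differentiate the relation implicitly: treat y = y(x) and apply the chain rule, so every y-derivative picks up a y' = dy/dx factor.

With everything moved to the left-hand side, differentiate term by term:
  d/dx[ln(x + 2y^2)] = (4y·y' + 1)/(x + 2y^2)
  d/dx[-6] = 0

Separating the contributions that come from x directly and those that come through y:
  without y':      1/(x + 2y^2)
  multiplying y':  4y/(x + 2y^2)

so (1/(x + 2y^2)) + (4y/(x + 2y^2))·y' = 0, and therefore
  dy/dx = -(1/(x + 2y^2))/(4y/(x + 2y^2)) = -1/(4y)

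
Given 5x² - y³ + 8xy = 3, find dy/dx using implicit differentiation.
Differentiate the relation implicitly: treat y = y(x) and apply the chain rule, so every y-derivative picks up a y' = dy/dx factor.

With everything moved to the left-hand side, differentiate term by term:
  d/dx[5x^2] = 10x
  d/dx[8xy] = 8x·y' + 8y
  d/dx[-y^3] = -3y^2·y'
  d/dx[-3] = 0

Separating the contributions that come from x directly and those that come through y:
  without y':      10x + 8y
  multiplying y':  8x - 3y^2

so (10x + 8y) + (8x - 3y^2)·y' = 0, and therefore
  dy/dx = -(10x + 8y)/(8x - 3y^2) = 2(-5x - 4y)/(8x - 3y^2)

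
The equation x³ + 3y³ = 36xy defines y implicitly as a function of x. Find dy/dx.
Differentiate the relation implicitly: treat y = y(x) and apply the chain rule, so every y-derivative picks up a y' = dy/dx factor.

With everything moved to the left-hand side, differentiate term by term:
  d/dx[x^3] = 3x^2
  d/dx[-36xy] = -36x·y' - 36y
  d/dx[3y^3] = 9y^2·y'

Separating the contributions that come from x directly and those that come through y:
  without y':      3x^2 - 36y
  multiplying y':  -36x + 9y^2

so (3x^2 - 36y) + (-36x + 9y^2)·y' = 0, and therefore
  dy/dx = -(3x^2 - 36y)/(-36x + 9y^2) = (x^2 - 12y)/(3(4x - y^2))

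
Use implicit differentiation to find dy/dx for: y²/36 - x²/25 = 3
Differentiate both sides with respect to x, treating y as y(x). By the chain rule, any term containing y contributes a factor of y' = dy/dx when we differentiate it.

Move every term to one side and write the relation as F(x, y) = 0. Term by term,
  d/dx[-x^2/25] = -2x/25
  d/dx[y^2/36] = y·y'/18
  d/dx[-3] = 0

The pieces without y' make up ∂F/∂x and the coefficient of y' is ∂F/∂y:
  ∂F/∂x = -2x/25,
  ∂F/∂y = y/18.

Since d/dx[F] = ∂F/∂x + (∂F/∂y)·y' = 0, solve for y':
  (∂F/∂y)·y' = -∂F/∂x
  dy/dx = -(∂F/∂x)/(∂F/∂y) = -(-2x/25)/(y/18) = 36x/(25y)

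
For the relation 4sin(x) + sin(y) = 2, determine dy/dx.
Apply d/dx to both sides, remembering that y depends on x. Each occurrence of y therefore brings in a y' = dy/dx via the chain rule.

With F(x, y) equal to the left-hand side minus the right, differentiate F term by term:
  d/dx[4sin(x)] = 4cos(x)
  d/dx[sin(y)] = y'·cos(y)
  d/dx[-2] = 0
Adding these up, d/dx[F] = 0 becomes
  (4cos(x)) + (cos(y))·y' = 0,
so isolating y',
  dy/dx = -(4cos(x))/(cos(y)) = -4cos(x)/cos(y)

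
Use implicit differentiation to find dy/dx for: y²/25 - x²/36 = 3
Take d/dx of both sides. Since y is implicitly a function of x, the chain rule attaches a y' = dy/dx factor whenever we differentiate through y.

Set F(x, y) = (left side) − (right side), so the curve is F = 0. Differentiating each term of F:
  d/dx[-x^2/36] = -x/18
  d/dx[y^2/25] = 2y·y'/25
  d/dx[-3] = 0

Collecting, the y'-free part is the partial derivative in x and the y' coefficient is the partial derivative in y:
  ∂F/∂x = -x/18
  ∂F/∂y = 2y/25

so d/dx[F(x, y(x))] = ∂F/∂x + (∂F/∂y)·y' = 0. Rearranging,
  dy/dx = -(∂F/∂x)/(∂F/∂y) = -(-x/18)/(2y/25) = 25x/(36y)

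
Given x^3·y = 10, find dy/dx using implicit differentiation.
Differentiate the relation implicitly: treat y = y(x) and apply the chain rule, so every y-derivative picks up a y' = dy/dx factor.

With everything moved to the left-hand side, differentiate term by term:
  d/dx[x^3y] = x^3·y' + 3x^2y
  d/dx[-10] = 0

Separating the contributions that come from x directly and those that come through y:
  without y':      3x^2y
  multiplying y':  x^3

so (3x^2y) + (x^3)·y' = 0, and therefore
  dy/dx = -(3x^2y)/(x^3) = -3y/x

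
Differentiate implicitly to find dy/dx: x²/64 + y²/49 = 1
Take d/dx of both sides. Since y is implicitly a function of x, the chain rule attaches a y' = dy/dx factor whenever we differentiate through y.

Set F(x, y) = (left side) − (right side), so the curve is F = 0. Differentiating each term of F:
  d/dx[x^2/64] = x/32
  d/dx[y^2/49] = 2y·y'/49
  d/dx[-1] = 0

Collecting, the y'-free part is the partial derivative in x and the y' coefficient is the partial derivative in y:
  ∂F/∂x = x/32
  ∂F/∂y = 2y/49

so d/dx[F(x, y(x))] = ∂F/∂x + (∂F/∂y)·y' = 0. Rearranging,
  dy/dx = -(∂F/∂x)/(∂F/∂y) = -(x/32)/(2y/49) = -49x/(64y)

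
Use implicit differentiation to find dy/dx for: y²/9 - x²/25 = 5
Apply d/dx to both sides, remembering that y depends on x. Each occurrence of y therefore brings in a y' = dy/dx via the chain rule.

With F(x, y) equal to the left-hand side minus the right, differentiate F term by term:
  d/dx[-x^2/25] = -2x/25
  d/dx[y^2/9] = 2y·y'/9
  d/dx[-5] = 0
Adding these up, d/dx[F] = 0 becomes
  (-2x/25) + (2y/9)·y' = 0,
so isolating y',
  dy/dx = -(-2x/25)/(2y/9) = 9x/(25y)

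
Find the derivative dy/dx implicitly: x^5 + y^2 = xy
Take d/dx of both sides. Since y is implicitly a function of x, the chain rule attaches a y' = dy/dx factor whenever we differentiate through y.

Set F(x, y) = (left side) − (right side), so the curve is F = 0. Differentiating each term of F:
  d/dx[x^5] = 5x^4
  d/dx[-xy] = -x·y' - y
  d/dx[y^2] = 2y·y'

Collecting, the y'-free part is the partial derivative in x and the y' coefficient is the partial derivative in y:
  ∂F/∂x = 5x^4 - y
  ∂F/∂y = -x + 2y

so d/dx[F(x, y(x))] = ∂F/∂x + (∂F/∂y)·y' = 0. Rearranging,
  dy/dx = -(∂F/∂x)/(∂F/∂y) = -(5x^4 - y)/(-x + 2y) = (5x^4 - y)/(x - 2y)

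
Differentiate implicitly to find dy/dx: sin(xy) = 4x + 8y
Differentiate the relation implicitly: treat y = y(x) and apply the chain rule, so every y-derivative picks up a y' = dy/dx factor.

With everything moved to the left-hand side, differentiate term by term:
  d/dx[-4x] = -4
  d/dx[-8y] = -8·y'
  d/dx[sin(xy)] = (x·y' + y)·cos(xy)

Separating the contributions that come from x directly and those that come through y:
  without y':      y·cos(xy) - 4
  multiplying y':  x·cos(xy) - 8

so (y·cos(xy) - 4) + (x·cos(xy) - 8)·y' = 0, and therefore
  dy/dx = -(y·cos(xy) - 4)/(x·cos(xy) - 8) = (-y·cos(xy) + 4)/(x·cos(xy) - 8)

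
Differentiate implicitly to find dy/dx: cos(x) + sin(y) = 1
Take d/dx of both sides. Since y is implicitly a function of x, the chain rule attaches a y' = dy/dx factor whenever we differentiate through y.

Set F(x, y) = (left side) − (right side), so the curve is F = 0. Differentiating each term of F:
  d/dx[sin(y)] = y'·cos(y)
  d/dx[cos(x)] = -sin(x)
  d/dx[-1] = 0

Collecting, the y'-free part is the partial derivative in x and the y' coefficient is the partial derivative in y:
  ∂F/∂x = -sin(x)
  ∂F/∂y = cos(y)

so d/dx[F(x, y(x))] = ∂F/∂x + (∂F/∂y)·y' = 0. Rearranging,
  dy/dx = -(∂F/∂x)/(∂F/∂y) = -(-sin(x))/(cos(y)) = sin(x)/cos(y)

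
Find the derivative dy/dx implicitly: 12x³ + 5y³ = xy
Take d/dx of both sides. Since y is implicitly a function of x, the chain rule attaches a y' = dy/dx factor whenever we differentiate through y.

Set F(x, y) = (left side) − (right side), so the curve is F = 0. Differentiating each term of F:
  d/dx[12x^3] = 36x^2
  d/dx[-xy] = -x·y' - y
  d/dx[5y^3] = 15y^2·y'

Collecting, the y'-free part is the partial derivative in x and the y' coefficient is the partial derivative in y:
  ∂F/∂x = 36x^2 - y
  ∂F/∂y = -x + 15y^2

so d/dx[F(x, y(x))] = ∂F/∂x + (∂F/∂y)·y' = 0. Rearranging,
  dy/dx = -(∂F/∂x)/(∂F/∂y) = -(36x^2 - y)/(-x + 15y^2) = (36x^2 - y)/(x - 15y^2)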